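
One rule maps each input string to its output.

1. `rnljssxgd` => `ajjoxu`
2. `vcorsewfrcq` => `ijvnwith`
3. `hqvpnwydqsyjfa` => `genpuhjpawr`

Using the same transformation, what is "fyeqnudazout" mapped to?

The transformation: shift every letter 9 places backward in the alphabet (wrapping around), then delete the first 3 characters.
Starting from "fyeqnudazout": after the first operation, "wpvhelurqflk"; after the second, "helurqflk".

helurqflk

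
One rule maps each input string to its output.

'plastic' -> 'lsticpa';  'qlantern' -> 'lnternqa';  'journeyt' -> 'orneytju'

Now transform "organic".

In each case the input is transformed by: move the first 2 characters to the end (rotate left by 2), then swap the first and last characters.
Starting from "organic": after the first operation, "ganicor"; after the second, "ranicog".

ranicog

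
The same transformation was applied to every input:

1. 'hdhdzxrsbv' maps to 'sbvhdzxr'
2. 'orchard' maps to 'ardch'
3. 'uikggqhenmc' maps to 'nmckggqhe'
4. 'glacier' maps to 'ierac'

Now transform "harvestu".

Rule — delete the first 2 characters, then move the last 3 characters to the front (rotate right by 3).
Applying both steps to "harvestu": "rvestu", then "sturve".

sturve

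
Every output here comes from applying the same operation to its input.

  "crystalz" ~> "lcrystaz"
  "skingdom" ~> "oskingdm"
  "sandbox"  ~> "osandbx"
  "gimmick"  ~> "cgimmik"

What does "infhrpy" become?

pinfhry

The transformation: move the last character to the front, then swap the first and last characters.
Starting from "infhrpy": after the first operation, "yinfhrp"; after the second, "pinfhry".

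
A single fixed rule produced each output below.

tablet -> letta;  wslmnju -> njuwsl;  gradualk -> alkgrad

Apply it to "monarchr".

chrmona

In each case the input is transformed by: move the last 3 characters to the front (rotate right by 3), then delete the last character.
Working it through for "monarchr": intermediate "chrmonar", final "chrmona".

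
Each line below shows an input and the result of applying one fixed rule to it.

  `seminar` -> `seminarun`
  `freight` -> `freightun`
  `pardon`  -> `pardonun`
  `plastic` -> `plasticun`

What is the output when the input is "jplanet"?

The transformation: append "un".
"jplanet" → "jplanetun".

jplanetun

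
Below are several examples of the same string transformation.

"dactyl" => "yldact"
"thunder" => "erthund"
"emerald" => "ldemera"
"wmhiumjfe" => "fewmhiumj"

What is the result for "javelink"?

The rule is to move the last 2 characters to the front (rotate right by 2).
On "javelink" that produces "nkjaveli".

nkjaveli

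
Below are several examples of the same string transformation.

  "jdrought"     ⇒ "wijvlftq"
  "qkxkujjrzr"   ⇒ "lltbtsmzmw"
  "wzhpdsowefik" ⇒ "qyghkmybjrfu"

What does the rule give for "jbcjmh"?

In each case the input is transformed by: swap the front and back halves of the string, then shift every letter 2 places forward in the alphabet (wrapping around).
Applying both steps to "jbcjmh": "jmhjbc", then "lojlde".
(Check on "qkxkujjrzr": → "jjrzrqkxku" → "lltbtsmzmw" ✓)

lojlde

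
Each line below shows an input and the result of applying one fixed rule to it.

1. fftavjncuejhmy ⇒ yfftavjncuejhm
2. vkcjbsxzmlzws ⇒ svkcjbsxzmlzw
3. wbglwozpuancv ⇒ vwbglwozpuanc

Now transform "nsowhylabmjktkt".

tnsowhylabmjktk

The rule is to move the last character to the front.
On "nsowhylabmjktkt" that produces "tnsowhylabmjktk".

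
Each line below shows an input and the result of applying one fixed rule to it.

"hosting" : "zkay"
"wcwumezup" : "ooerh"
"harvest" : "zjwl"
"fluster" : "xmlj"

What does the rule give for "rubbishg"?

The rule is to keep every other character starting from the first (positions 1st, 3rd, 5th, ...), then shift every letter 8 places backward in the alphabet (wrapping around).
Applying both steps to "rubbishg": "rbih", then "jtaz".

jtaz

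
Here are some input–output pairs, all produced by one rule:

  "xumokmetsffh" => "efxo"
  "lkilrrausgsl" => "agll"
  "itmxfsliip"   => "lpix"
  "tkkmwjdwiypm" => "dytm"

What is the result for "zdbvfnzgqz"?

zzzv

The transformation: keep one character in every 3, starting at position 1 (positions 1st, 4th, 7th, ...), then move the first 2 characters to the end (rotate left by 2).
Applying that to "zdbvfnzgqz" gives "zzzv".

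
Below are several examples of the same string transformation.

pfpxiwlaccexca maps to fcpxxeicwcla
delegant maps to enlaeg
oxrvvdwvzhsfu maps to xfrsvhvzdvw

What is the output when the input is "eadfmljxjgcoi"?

In each case the input is transformed by: take characters alternately from the front and the back (1st, last, 2nd, 2nd-last, ...), then delete the first 2 characters.
Starting from "eadfmljxjgcoi": after the first operation, "eiaodcfgmjlxj"; after the second, "aodcfgmjlxj".

aodcfgmjlxj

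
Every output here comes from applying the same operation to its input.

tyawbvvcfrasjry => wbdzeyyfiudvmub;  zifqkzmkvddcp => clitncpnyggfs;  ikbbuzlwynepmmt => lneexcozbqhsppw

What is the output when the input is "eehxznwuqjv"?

In each case the input is transformed by: shift every letter 3 places forward in the alphabet (wrapping around).
For "eehxznwuqjv" the result is "hhkacqzxtmy".

hhkacqzxtmy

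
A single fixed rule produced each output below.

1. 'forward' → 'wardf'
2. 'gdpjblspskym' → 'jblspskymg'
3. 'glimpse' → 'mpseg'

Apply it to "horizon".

What's happening: move the first 3 characters to the end (rotate left by 3), then delete the last 2 characters.
Applying that to "horizon" gives "izonh".

izonh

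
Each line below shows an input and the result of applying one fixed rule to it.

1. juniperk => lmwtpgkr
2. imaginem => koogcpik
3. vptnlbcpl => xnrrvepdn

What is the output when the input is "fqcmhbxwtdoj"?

hlsqefovjydz

In each case the input is transformed by: take characters alternately from the front and the back (1st, last, 2nd, 2nd-last, ...), then shift every letter 2 places forward in the alphabet (wrapping around).
Applying that to "fqcmhbxwtdoj" gives "hlsqefovjydz".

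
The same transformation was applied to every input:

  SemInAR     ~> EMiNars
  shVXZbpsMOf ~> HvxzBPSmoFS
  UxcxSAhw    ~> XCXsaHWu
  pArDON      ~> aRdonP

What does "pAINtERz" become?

Each output is the input with this applied: move the first character to the end, then flip the case of every letter.
Working it through for "pAINtERz": intermediate "AINtERzp", final "ainTerZP".
(Check on "pArDON": → "ArDONp" → "aRdonP" ✓)

ainTerZP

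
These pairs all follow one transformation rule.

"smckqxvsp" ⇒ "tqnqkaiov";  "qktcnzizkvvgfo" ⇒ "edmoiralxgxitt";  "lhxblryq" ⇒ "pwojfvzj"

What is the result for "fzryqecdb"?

What's happening: shift every letter 2 places backward in the alphabet (wrapping around), then move the last 3 characters to the front (rotate right by 3).
Working it through for "fzryqecdb": intermediate "dxpwocabz", final "abzdxpwoc".

abzdxpwoc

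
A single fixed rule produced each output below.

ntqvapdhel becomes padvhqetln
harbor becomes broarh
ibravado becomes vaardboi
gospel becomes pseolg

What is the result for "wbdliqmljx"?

qimlldjbxw

The transformation: swap the front and back halves of the string, then take characters alternately from the front and the back (1st, last, 2nd, 2nd-last, ...).
Applying that to "wbdliqmljx" gives "qimlldjbxw".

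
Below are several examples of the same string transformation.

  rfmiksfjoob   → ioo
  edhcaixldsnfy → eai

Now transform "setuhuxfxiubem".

The transformation: keep only the vowels.
Applying that to "setuhuxfxiubem" gives "euuiue".

euuiue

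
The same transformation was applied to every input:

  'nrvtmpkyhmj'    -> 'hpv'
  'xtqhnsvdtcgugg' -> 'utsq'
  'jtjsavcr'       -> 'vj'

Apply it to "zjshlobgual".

uos

Each output is the input with this applied: reverse the string, then keep one character in every 3, starting at position 3 (positions 3rd, 6th, 9th, ...).
Starting from "zjshlobgual": after the first operation, "laugbolhsjz"; after the second, "uos".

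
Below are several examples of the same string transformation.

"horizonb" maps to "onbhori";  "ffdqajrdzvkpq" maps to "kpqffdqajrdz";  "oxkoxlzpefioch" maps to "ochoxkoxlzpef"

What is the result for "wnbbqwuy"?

The rule is to move the last 3 characters to the front (rotate right by 3), then delete the last character.
Working it through for "wnbbqwuy": intermediate "wuywnbbq", final "wuywnbb".

wuywnbb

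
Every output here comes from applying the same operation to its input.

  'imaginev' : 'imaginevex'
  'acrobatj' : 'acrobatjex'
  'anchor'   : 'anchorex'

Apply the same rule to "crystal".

What's happening: append "ex".
For "crystal" the result is "crystalex".

crystalex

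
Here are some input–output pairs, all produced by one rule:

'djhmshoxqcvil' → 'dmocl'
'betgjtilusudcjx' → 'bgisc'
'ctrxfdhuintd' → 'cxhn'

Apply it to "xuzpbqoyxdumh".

xpodh

In each case the input is transformed by: keep one character in every 3, starting at position 1 (positions 1st, 4th, 7th, ...).
So "xuzpbqoyxdumh" becomes "xpodh".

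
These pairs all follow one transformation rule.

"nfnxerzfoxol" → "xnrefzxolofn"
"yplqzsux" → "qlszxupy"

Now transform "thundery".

nuedyrht

Looking at the pairs, the operation is to swap each adjacent pair of characters (1↔2, 3↔4, ...), then move the first 2 characters to the end (rotate left by 2).
Doing the same to "thundery": "nuedyrht".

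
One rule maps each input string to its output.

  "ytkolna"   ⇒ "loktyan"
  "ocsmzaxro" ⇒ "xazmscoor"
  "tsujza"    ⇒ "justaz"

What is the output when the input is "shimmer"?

The pattern: reverse the string, then move the first 2 characters to the end (rotate left by 2).
Starting from "shimmer": after the first operation, "remmihs"; after the second, "mmihsre".

mmihsre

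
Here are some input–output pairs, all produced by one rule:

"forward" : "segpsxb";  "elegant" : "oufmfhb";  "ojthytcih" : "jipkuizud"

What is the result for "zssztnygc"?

The rule is to shift every letter 1 place forward in the alphabet (wrapping around), then move the last 2 characters to the front (rotate right by 2).
Starting from "zssztnygc": after the first operation, "attauozhd"; after the second, "hdattauoz".

hdattauoz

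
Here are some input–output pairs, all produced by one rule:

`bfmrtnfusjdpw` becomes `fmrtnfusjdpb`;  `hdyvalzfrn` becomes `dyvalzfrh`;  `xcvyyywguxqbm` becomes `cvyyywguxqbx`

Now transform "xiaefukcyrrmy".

iaefukcyrrmx

In each case the input is transformed by: swap the first and last characters, then delete the first character.
Applying both steps to "xiaefukcyrrmy": "yiaefukcyrrmx", then "iaefukcyrrmx".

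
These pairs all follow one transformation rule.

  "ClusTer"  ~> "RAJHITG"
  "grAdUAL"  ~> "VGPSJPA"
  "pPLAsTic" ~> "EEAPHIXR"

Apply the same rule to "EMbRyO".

TBQGND

Rule — shift every letter 11 places backward in the alphabet (wrapping around), then convert every letter to uppercase.
Working it through for "EMbRyO": intermediate "TBqGnD", final "TBQGND".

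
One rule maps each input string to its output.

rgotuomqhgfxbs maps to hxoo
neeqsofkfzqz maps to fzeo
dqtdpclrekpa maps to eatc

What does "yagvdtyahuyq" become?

Looking at the pairs, the operation is to keep one character in every 3, starting at position 3 (positions 3rd, 6th, 9th, ...), then move the last 2 characters to the front (rotate right by 2).
Applying both steps to "yagvdtyahuyq": "gthq", then "hqgt".

hqgt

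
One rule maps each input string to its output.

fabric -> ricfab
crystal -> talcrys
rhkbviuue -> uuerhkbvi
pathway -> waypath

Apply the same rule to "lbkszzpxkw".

xkwlbkszzp

Each output is the input with this applied: move the last 3 characters to the front (rotate right by 3).
So "lbkszzpxkw" becomes "xkwlbkszzp".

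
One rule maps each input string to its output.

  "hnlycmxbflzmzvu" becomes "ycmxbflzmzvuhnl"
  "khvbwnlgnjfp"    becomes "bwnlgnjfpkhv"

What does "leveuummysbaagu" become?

euummysbaagulev

In each case the input is transformed by: move the first 3 characters to the end (rotate left by 3).
On "leveuummysbaagu" that produces "euummysbaagulev".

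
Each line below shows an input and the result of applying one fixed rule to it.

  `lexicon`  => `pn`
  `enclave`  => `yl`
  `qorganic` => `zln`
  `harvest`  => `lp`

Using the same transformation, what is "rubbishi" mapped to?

The pattern: keep one character in every 3, starting at position 2 (positions 2nd, 5th, 8th, ...), then shift every letter 11 places forward in the alphabet (wrapping around).
On "rubbishi": the first step gives "uii", and the second then gives "ftt".

ftt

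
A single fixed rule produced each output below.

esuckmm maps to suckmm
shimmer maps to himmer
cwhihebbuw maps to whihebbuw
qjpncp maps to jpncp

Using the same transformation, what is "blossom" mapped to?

The transformation: delete the first character.
On "blossom" that produces "lossom".

lossom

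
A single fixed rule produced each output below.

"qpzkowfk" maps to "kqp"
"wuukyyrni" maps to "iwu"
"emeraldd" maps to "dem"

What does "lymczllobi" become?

ily

The pattern: move the first 2 characters to the end (rotate left by 2), then keep only the last 3 characters.
Applying that to "lymczllobi" gives "ily".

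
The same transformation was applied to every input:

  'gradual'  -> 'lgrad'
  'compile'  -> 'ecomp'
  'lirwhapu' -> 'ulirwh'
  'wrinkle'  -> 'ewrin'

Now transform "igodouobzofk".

kigodouobz

What's happening: move the last 3 characters to the front (rotate right by 3), then delete the first 2 characters.
Applying both steps to "igodouobzofk": "ofkigodouobz", then "kigodouobz".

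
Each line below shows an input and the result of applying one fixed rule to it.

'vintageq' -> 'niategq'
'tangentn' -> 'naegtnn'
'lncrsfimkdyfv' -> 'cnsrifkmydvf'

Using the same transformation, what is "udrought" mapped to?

The rule is to delete the first character, then swap each adjacent pair of characters (1↔2, 3↔4, ...).
For "udrought" the result is "rduohgt".

rduohgt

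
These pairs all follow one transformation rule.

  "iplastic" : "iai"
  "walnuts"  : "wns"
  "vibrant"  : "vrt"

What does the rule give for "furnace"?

fne

The transformation: keep one character in every 3, starting at position 1 (positions 1st, 4th, 7th, ...).
Doing the same to "furnace": "fne".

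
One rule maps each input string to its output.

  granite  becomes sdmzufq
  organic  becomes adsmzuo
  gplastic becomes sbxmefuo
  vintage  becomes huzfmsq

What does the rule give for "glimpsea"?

What's happening: shift every letter 12 places forward in the alphabet (wrapping around).
On "glimpsea" that produces "sxuybeqm".

sxuybeqm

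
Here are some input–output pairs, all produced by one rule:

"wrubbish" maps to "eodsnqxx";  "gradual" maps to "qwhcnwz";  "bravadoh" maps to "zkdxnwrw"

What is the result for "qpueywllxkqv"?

The pattern: move the last 3 characters to the front (rotate right by 3), then shift every letter 4 places backward in the alphabet (wrapping around).
For "qpueywllxkqv" the result is "gmrmlqaushht".

gmrmlqaushht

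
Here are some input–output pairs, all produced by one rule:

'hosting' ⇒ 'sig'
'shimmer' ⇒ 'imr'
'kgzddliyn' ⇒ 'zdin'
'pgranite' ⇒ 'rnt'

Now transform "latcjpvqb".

tjvb

The transformation: delete the first character, then keep every other character starting from the second (positions 2nd, 4th, 6th, ...).
Working it through for "latcjpvqb": intermediate "atcjpvqb", final "tjvb".
(Check on "kgzddliyn": → "gzddliyn" → "zdin" ✓)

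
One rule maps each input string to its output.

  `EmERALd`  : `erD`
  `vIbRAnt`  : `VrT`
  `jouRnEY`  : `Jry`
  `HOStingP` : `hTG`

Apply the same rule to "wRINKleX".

Rule — keep one character in every 3, starting at position 1 (positions 1st, 4th, 7th, ...), then flip the case of every letter.
Starting from "wRINKleX": after the first operation, "wNe"; after the second, "WnE".

WnE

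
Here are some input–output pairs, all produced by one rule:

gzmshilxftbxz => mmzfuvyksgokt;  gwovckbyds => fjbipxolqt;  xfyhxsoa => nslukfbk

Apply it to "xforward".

What's happening: shift every letter 13 places forward in the alphabet (wrapping around) — i.e. ROT13, then swap the first and last characters.
"xforward" → "qsbejnek".

qsbejnek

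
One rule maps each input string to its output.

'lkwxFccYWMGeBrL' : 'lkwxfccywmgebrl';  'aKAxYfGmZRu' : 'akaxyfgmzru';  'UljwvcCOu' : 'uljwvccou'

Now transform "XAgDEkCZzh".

The pattern: convert every letter to lowercase.
Doing the same to "XAgDEkCZzh": "xagdekczzh".

xagdekczzh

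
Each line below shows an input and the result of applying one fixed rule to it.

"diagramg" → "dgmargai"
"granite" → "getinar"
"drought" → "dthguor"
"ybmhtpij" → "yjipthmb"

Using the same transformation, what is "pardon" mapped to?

The rule is to reverse the string, then move the last character to the front.
Starting from "pardon": after the first operation, "nodrap"; after the second, "pnodra".

pnodra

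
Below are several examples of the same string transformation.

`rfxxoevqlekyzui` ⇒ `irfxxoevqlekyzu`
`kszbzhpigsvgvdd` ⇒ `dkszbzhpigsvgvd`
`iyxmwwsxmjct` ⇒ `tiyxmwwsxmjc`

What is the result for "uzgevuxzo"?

ouzgevuxz

What's happening: move the last character to the front.
"uzgevuxzo" → "ouzgevuxz".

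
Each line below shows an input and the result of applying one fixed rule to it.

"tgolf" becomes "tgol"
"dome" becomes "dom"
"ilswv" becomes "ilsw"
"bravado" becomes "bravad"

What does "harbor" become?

The rule is to delete the last character.
For "harbor" the result is "harbo".

harbo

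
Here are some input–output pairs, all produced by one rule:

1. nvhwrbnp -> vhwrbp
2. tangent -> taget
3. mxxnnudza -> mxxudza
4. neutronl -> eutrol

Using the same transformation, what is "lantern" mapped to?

The pattern: remove every "n".
So "lantern" becomes "later".

later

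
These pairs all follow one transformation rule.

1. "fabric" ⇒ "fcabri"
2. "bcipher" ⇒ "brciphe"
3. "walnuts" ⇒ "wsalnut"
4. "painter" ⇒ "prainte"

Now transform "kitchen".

In each case the input is transformed by: swap the first and last characters, then move the last character to the front.
Starting from "kitchen": after the first operation, "nitchek"; after the second, "knitche".

knitche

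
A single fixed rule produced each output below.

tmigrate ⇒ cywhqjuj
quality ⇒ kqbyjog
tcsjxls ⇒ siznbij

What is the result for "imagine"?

Each output is the input with this applied: move the first character to the end, then shift every letter 10 places backward in the alphabet (wrapping around).
Starting from "imagine": after the first operation, "maginei"; after the second, "cqwyduy".

cqwyduy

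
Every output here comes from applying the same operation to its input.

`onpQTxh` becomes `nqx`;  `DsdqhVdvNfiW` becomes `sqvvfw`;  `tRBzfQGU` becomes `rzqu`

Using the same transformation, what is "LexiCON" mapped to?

The rule is to keep every other character starting from the second (positions 2nd, 4th, 6th, ...), then convert every letter to lowercase.
On "LexiCON": the first step gives "eiO", and the second then gives "eio".

eio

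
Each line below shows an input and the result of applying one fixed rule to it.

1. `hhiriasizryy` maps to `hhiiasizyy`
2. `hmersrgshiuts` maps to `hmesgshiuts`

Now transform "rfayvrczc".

Looking at the pairs, the operation is to remove every "r".
Doing the same to "rfayvrczc": "fayvczc".

fayvczc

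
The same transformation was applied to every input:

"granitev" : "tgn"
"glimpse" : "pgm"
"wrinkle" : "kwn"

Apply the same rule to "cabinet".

The transformation: move the last 3 characters to the front (rotate right by 3), then keep one character in every 3, starting at position 1 (positions 1st, 4th, 7th, ...).
Working it through for "cabinet": intermediate "netcabi", final "nci".

nci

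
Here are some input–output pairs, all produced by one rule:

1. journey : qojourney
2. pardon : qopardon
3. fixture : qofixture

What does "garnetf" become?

qogarnetf

Looking at the pairs, the operation is to prepend "qo".
For "garnetf" the result is "qogarnetf".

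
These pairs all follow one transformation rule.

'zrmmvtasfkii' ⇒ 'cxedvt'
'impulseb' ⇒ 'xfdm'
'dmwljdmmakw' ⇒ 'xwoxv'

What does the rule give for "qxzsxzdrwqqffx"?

idkcbqi

Looking at the pairs, the operation is to keep every other character starting from the second (positions 2nd, 4th, 6th, ...), then shift every letter 11 places forward in the alphabet (wrapping around).
For "qxzsxzdrwqqffx", step one produces "xszrqfx"; step two turns that into "idkcbqi".
(Check on "dmwljdmmakw": → "mldmk" → "xwoxv" ✓)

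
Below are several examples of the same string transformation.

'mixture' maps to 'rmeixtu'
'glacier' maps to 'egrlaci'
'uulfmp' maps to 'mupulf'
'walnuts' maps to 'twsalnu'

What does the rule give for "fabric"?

Each output is the input with this applied: swap the first and last characters, then move the last 2 characters to the front (rotate right by 2).
Applying both steps to "fabric": "cabrif", then "ifcabr".
(Check on "mixture": → "eixturm" → "rmeixtu" ✓)

ifcabr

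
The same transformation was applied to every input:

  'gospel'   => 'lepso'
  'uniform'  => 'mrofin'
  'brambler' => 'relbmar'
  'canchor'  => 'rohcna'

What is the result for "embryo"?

oyrbm

The pattern: delete the first character, then reverse the string.
"embryo" → "mbryo" → "oyrbm".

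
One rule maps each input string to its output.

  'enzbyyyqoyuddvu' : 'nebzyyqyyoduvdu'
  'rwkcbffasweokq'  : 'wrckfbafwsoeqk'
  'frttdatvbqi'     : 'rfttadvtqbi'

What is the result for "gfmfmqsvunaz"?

The pattern: swap each adjacent pair of characters (1↔2, 3↔4, ...).
Doing the same to "gfmfmqsvunaz": "fgfmqmvsnuza".

fgfmqmvsnuza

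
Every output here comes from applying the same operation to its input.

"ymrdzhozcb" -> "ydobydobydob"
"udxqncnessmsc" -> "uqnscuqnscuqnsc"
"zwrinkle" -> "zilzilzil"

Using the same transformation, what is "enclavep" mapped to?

eleeleele

The rule is to keep one character in every 3, starting at position 1 (positions 1st, 4th, 7th, ...), then write the whole string 3 times in a row.
Applying both steps to "enclavep": "ele", then "eleeleele".
(Check on "ymrdzhozcb": → "ydob" → "ydobydobydob" ✓)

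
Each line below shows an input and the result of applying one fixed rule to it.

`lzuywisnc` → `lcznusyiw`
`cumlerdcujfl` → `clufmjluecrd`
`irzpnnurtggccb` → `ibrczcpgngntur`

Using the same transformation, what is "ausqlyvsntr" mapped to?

arutsnqslvy

The transformation: take characters alternately from the front and the back (1st, last, 2nd, 2nd-last, ...).
On "ausqlyvsntr" that produces "arutsnqslvy".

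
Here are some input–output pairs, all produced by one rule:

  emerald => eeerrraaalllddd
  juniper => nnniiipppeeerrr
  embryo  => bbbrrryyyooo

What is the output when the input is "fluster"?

uuusssttteeerrr

The pattern: delete the first 2 characters, then repeat every character 3 times.
On "fluster": the first step gives "uster", and the second then gives "uuusssttteeerrr".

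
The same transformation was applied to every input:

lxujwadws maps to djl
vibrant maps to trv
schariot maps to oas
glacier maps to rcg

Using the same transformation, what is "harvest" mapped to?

The transformation: keep one character in every 3, starting at position 1 (positions 1st, 4th, 7th, ...), then reverse the string.
"harvest" → "tvh".

tvh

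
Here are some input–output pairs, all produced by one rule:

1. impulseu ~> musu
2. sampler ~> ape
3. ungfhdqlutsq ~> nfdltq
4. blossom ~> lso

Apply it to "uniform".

The transformation: keep every other character starting from the second (positions 2nd, 4th, 6th, ...).
On "uniform" that produces "nfr".

nfr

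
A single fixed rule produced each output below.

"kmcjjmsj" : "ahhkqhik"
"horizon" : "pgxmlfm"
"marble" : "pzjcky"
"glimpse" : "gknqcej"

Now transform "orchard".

Looking at the pairs, the operation is to shift every letter 2 places backward in the alphabet (wrapping around), then move the first 2 characters to the end (rotate left by 2).
"orchard" → "afypbmp".

afypbmp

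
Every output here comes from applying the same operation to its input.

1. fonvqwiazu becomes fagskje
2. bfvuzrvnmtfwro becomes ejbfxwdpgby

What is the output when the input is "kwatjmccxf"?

dtwmmhp

Looking at the pairs, the operation is to delete the first 3 characters, then shift every letter 10 places forward in the alphabet (wrapping around).
Applying both steps to "kwatjmccxf": "tjmccxf", then "dtwmmhp".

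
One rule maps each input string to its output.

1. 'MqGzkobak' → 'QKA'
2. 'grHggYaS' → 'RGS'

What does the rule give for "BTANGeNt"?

The transformation: keep one character in every 3, starting at position 2 (positions 2nd, 5th, 8th, ...), then convert every letter to uppercase.
Doing the same to "BTANGeNt": "TGT".

TGT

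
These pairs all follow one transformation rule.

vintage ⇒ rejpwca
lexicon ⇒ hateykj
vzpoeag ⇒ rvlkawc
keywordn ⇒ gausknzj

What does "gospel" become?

ckolah

The pattern: shift every letter 4 places backward in the alphabet (wrapping around).
Applying that to "gospel" gives "ckolah".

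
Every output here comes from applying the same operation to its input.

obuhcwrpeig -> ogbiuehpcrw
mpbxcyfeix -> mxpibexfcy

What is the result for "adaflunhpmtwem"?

In each case the input is transformed by: take characters alternately from the front and the back (1st, last, 2nd, 2nd-last, ...).
Doing the same to "adaflunhpmtwem": "amdeawftlmupnh".

amdeawftlmupnh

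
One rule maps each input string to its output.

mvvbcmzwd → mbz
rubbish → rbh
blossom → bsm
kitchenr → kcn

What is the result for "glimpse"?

What's happening: keep one character in every 3, starting at position 1 (positions 1st, 4th, 7th, ...).
On "glimpse" that produces "gme".

gme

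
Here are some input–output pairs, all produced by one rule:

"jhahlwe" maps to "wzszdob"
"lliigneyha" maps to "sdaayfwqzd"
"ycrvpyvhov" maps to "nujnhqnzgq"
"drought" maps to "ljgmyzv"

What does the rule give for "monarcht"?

Each output is the input with this applied: swap the first and last characters, then shift every letter 8 places backward in the alphabet (wrapping around).
For "monarcht", step one produces "tonarchm"; step two turns that into "lgfsjuze".

lgfsjuze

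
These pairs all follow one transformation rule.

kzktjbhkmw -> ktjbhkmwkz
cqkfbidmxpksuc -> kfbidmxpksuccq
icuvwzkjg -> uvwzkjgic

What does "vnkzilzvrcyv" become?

kzilzvrcyvvn

Looking at the pairs, the operation is to move the first 2 characters to the end (rotate left by 2).
"vnkzilzvrcyv" → "kzilzvrcyvvn".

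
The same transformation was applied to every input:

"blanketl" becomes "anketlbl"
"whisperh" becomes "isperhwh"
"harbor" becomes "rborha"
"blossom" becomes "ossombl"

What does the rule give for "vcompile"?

The pattern: move the first 2 characters to the end (rotate left by 2).
For "vcompile" the result is "ompilevc".

ompilevc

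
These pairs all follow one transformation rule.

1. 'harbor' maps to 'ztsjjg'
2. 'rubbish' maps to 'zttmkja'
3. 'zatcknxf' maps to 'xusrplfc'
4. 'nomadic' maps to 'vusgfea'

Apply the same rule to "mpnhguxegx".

The transformation: shift every letter 8 places backward in the alphabet (wrapping around), then sort the characters into reverse alphabetical order.
Applying both steps to "mpnhguxegx": "ehfzympwyp", then "zyywppmhfe".

zyywppmhfe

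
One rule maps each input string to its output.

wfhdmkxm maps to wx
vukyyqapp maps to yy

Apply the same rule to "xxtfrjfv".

xx

Rule — sort the characters into alphabetical order, then keep only the last 2 characters.
On "xxtfrjfv" that produces "xx".
(Check on "wfhdmkxm": → "dfhkmmwx" → "wx" ✓)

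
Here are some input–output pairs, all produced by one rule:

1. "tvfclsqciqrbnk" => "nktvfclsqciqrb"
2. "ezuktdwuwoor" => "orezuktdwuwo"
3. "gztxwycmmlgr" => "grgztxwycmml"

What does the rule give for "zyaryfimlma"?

Looking at the pairs, the operation is to move the last 2 characters to the front (rotate right by 2).
For "zyaryfimlma" the result is "mazyaryfiml".

mazyaryfiml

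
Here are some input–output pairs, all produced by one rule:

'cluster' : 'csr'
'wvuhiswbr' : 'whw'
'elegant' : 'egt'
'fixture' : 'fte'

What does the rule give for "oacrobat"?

ora

In each case the input is transformed by: keep one character in every 3, starting at position 1 (positions 1st, 4th, 7th, ...).
Doing the same to "oacrobat": "ora".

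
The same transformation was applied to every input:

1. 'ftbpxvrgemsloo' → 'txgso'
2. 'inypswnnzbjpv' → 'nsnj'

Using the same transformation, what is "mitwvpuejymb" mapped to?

ivem

In each case the input is transformed by: keep one character in every 3, starting at position 2 (positions 2nd, 5th, 8th, ...).
For "mitwvpuejymb" the result is "ivem".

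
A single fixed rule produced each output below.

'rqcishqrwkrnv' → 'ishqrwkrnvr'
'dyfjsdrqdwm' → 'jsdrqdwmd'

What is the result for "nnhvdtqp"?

vdtqpn

In each case the input is transformed by: move the first character to the end, then delete the first 2 characters.
Applying both steps to "nnhvdtqp": "nhvdtqpn", then "vdtqpn".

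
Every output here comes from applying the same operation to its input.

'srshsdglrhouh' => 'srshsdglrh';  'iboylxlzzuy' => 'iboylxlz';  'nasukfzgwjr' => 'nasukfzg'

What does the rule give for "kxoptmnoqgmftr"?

kxoptmnoqgm

Each output is the input with this applied: delete the last 3 characters.
"kxoptmnoqgmftr" → "kxoptmnoqgm".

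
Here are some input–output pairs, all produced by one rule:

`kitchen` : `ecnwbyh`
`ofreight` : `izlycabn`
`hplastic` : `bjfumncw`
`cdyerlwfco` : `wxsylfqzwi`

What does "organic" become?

The transformation: shift every letter 6 places backward in the alphabet (wrapping around).
Doing the same to "organic": "ilauhcw".

ilauhcw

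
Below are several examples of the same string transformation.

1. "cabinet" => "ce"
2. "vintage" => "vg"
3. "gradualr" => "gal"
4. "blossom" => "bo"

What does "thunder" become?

In each case the input is transformed by: swap each adjacent pair of characters (1↔2, 3↔4, ...), then keep one character in every 3, starting at position 2 (positions 2nd, 5th, 8th, ...).
Working it through for "thunder": intermediate "htnuedr", final "te".

te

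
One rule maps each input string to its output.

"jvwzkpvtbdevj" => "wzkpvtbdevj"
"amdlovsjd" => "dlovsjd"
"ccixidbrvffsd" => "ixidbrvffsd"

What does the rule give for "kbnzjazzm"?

In each case the input is transformed by: delete the first 2 characters.
"kbnzjazzm" → "nzjazzm".

nzjazzm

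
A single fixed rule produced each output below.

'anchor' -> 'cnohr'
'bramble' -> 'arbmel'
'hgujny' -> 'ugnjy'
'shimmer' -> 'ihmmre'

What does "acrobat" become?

The rule is to delete the first character, then swap each adjacent pair of characters (1↔2, 3↔4, ...).
For "acrobat" the result is "rcbota".

rcbota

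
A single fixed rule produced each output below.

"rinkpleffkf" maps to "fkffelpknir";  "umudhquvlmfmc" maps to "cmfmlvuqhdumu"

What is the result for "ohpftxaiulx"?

xluiaxtfpho

Looking at the pairs, the operation is to reverse the string.
Doing the same to "ohpftxaiulx": "xluiaxtfpho".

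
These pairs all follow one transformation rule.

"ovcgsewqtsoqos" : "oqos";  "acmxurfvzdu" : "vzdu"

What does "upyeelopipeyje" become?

eyje

The pattern: keep only the last 4 characters.
Doing the same to "upyeelopipeyje": "eyje".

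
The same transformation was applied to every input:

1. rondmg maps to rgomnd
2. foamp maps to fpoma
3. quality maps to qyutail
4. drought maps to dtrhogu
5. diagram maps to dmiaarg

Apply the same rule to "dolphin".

The transformation: take characters alternately from the front and the back (1st, last, 2nd, 2nd-last, ...).
Applying that to "dolphin" gives "dnoilhp".

dnoilhp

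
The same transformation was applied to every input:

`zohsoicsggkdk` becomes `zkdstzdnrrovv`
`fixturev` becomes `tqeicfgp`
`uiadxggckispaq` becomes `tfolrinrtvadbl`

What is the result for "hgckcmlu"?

rsvnxnfw

What's happening: shift every letter 11 places forward in the alphabet (wrapping around), then swap each adjacent pair of characters (1↔2, 3↔4, ...).
For "hgckcmlu" the result is "rsvnxnfw".
(Check on "fixturev": → "qtiefcpg" → "tqeicfgp" ✓)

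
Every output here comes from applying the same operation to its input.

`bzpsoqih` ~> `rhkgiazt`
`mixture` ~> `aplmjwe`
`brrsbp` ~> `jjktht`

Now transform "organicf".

Each output is the input with this applied: move the first character to the end, then shift every letter 8 places backward in the alphabet (wrapping around).
On "organicf" that produces "jysfauxg".

jysfauxg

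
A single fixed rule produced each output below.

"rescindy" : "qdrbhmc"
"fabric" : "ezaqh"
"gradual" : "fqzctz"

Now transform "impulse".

hlotkr

The pattern: delete the last character, then shift every letter 1 place backward in the alphabet (wrapping around).
On "impulse": the first step gives "impuls", and the second then gives "hlotkr".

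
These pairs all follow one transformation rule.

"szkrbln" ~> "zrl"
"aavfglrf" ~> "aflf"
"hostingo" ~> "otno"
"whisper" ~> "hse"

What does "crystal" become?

The pattern: keep every other character starting from the second (positions 2nd, 4th, 6th, ...).
"crystal" → "rsa".

rsa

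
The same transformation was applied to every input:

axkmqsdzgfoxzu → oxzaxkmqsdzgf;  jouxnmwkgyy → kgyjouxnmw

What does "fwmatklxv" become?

klxfwmat

Looking at the pairs, the operation is to delete the last character, then move the last 3 characters to the front (rotate right by 3).
For "fwmatklxv" the result is "klxfwmat".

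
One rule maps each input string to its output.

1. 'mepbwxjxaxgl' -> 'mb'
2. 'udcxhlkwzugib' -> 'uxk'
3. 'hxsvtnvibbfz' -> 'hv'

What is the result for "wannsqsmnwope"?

wns

What's happening: keep one character in every 3, starting at position 1 (positions 1st, 4th, 7th, ...), then delete the last 2 characters.
"wannsqsmnwope" → "wns".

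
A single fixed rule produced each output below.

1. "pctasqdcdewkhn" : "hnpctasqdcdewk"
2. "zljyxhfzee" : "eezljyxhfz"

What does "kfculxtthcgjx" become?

jxkfculxtthcg

Rule — move the last 2 characters to the front (rotate right by 2).
"kfculxtthcgjx" → "jxkfculxtthcg".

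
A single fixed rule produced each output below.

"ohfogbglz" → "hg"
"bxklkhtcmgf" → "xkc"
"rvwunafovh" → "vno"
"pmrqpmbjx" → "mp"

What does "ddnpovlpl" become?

Rule — delete the last 2 characters, then keep one character in every 3, starting at position 2 (positions 2nd, 5th, 8th, ...).
Starting from "ddnpovlpl": after the first operation, "ddnpovl"; after the second, "do".

do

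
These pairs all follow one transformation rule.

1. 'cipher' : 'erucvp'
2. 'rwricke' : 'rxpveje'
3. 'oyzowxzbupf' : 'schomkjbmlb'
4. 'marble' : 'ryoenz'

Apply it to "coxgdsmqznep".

cramdzfqtkbp

The rule is to shift every letter 13 places forward in the alphabet (wrapping around) — i.e. ROT13, then reverse the string.
"coxgdsmqznep" → "pbktqfzdmarc" → "cramdzfqtkbp".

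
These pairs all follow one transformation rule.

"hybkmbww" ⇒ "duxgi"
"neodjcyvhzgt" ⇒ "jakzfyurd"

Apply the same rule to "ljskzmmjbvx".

hfogviif

The rule is to delete the last 3 characters, then shift every letter 4 places backward in the alphabet (wrapping around).
Starting from "ljskzmmjbvx": after the first operation, "ljskzmmj"; after the second, "hfogviif".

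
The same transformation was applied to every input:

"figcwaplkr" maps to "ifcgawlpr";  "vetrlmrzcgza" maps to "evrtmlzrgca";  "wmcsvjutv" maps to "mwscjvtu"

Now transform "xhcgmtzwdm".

The pattern: swap each adjacent pair of characters (1↔2, 3↔4, ...), then delete the last character.
Working it through for "xhcgmtzwdm": intermediate "hxgctmwzmd", final "hxgctmwzm".

hxgctmwzm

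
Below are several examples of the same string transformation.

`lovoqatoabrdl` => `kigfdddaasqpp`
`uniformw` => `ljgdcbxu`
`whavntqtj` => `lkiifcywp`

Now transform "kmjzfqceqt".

The pattern: sort the characters into reverse alphabetical order, then shift every letter 11 places backward in the alphabet (wrapping around).
Starting from "kmjzfqceqt": after the first operation, "ztqqmkjfec"; after the second, "oiffbzyutr".
(Check on "uniformw": → "wuronmif" → "ljgdcbxu" ✓)

oiffbzyutr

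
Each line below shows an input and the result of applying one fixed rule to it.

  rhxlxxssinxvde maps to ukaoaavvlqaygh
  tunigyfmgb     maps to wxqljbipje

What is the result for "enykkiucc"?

The transformation: shift every letter 3 places forward in the alphabet (wrapping around).
So "enykkiucc" becomes "hqbnnlxff".

hqbnnlxff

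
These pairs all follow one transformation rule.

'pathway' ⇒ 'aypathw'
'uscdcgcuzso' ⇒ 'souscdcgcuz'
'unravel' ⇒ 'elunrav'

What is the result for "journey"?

eyjourn

The rule is to move the last 2 characters to the front (rotate right by 2).
For "journey" the result is "eyjourn".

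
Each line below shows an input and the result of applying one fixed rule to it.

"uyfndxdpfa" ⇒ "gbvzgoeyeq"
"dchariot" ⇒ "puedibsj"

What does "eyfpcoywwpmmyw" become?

The pattern: move the last 2 characters to the front (rotate right by 2), then shift every letter 1 place forward in the alphabet (wrapping around).
Working it through for "eyfpcoywwpmmyw": intermediate "yweyfpcoywwpmm", final "zxfzgqdpzxxqnn".
(Check on "uyfndxdpfa": → "fauyfndxdp" → "gbvzgoeyeq" ✓)

zxfzgqdpzxxqnn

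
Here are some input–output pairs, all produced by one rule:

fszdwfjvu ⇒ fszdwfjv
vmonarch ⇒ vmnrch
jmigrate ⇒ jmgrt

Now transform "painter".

pntr

Looking at the pairs, the operation is to remove every vowel.
Applying that to "painter" gives "pntr".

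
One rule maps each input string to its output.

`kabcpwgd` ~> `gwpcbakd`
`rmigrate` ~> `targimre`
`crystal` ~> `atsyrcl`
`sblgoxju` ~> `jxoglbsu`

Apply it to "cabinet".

enibact

Rule — move the last character to the front, then reverse the string.
So "cabinet" becomes "enibact".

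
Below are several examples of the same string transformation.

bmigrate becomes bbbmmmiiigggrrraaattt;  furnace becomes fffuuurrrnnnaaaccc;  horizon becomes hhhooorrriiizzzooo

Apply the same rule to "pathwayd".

Each output is the input with this applied: delete the last character, then repeat every character 3 times.
So "pathwayd" becomes "pppaaattthhhwwwaaayyy".

pppaaattthhhwwwaaayyy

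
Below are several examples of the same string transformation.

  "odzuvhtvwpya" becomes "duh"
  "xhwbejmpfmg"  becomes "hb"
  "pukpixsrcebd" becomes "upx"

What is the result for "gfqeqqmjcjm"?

The pattern: keep every other character starting from the second (positions 2nd, 4th, 6th, ...), then delete the last 3 characters.
On "gfqeqqmjcjm": the first step gives "feqjj", and the second then gives "fe".

fe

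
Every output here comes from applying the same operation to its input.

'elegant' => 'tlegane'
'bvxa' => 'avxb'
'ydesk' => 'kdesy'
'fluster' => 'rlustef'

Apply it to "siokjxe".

eiokjxs

The transformation: swap the first and last characters.
Applying that to "siokjxe" gives "eiokjxs".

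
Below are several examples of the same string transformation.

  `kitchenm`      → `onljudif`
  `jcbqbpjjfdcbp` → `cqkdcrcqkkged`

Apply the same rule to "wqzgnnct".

duxrahoo

The transformation: move the last 2 characters to the front (rotate right by 2), then shift every letter 1 place forward in the alphabet (wrapping around).
Applying that to "wqzgnnct" gives "duxrahoo".
(Check on "kitchenm": → "nmkitche" → "onljudif" ✓)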